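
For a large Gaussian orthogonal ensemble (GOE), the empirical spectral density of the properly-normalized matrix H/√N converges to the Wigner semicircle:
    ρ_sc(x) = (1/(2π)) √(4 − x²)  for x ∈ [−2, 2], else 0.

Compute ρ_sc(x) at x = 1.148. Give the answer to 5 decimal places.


ρ_sc(x) = (1/(2π)) √(4 − x²). With x = 1.148:
  4 − x² = 4 − (1.148)² = 4 − 1.317904 = 2.682096.
  √(4 − x²) = 1.637711.
  1/(2π) = 0.159155.
  ρ_sc(1.148) = 0.159155 · 1.637711 = 0.260650.

Rounded to 5 decimal places: ρ_sc(1.148) ≈ 0.26065.


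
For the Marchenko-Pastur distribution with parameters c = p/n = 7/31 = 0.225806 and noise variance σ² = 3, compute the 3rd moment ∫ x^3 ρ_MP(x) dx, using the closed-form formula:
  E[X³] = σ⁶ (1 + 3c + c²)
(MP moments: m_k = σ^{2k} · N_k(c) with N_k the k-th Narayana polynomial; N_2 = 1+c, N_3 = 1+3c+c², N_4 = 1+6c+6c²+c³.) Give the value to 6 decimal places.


E[X³] = σ⁶ (1 + 3c + c²) (third MP moment). With σ² = 3 (so σ⁶ = 27) and c = 7/31 = 0.225806: E[X³] = 27 · (1 + 3·0.225806 + (0.225806)²) = 27 · 1.728408.

So E[X^3] = 46.667014.


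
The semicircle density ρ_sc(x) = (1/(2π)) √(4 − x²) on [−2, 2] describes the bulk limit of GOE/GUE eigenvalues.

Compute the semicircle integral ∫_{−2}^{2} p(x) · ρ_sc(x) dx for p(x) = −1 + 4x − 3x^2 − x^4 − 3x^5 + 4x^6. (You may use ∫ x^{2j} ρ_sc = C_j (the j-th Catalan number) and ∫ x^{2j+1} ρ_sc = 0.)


Write p(x) = Σ a_i x^i, split into monomials and integrate each against ρ_sc separately.
Using ∫ x^{2j} ρ_sc = C_j = (1/(j+1)) C(2j, j) (Catalan numbers) and ∫ x^{2j+1} ρ_sc = 0 (odd monomials vanish by symmetry):
  i = 0 (even): a_0 · C_{0} = -1 · 1 = -1
  i = 1 (odd): ∫ x^1 ρ_sc = 0 (vanishes)
  i = 2 (even): a_2 · C_{1} = -3 · 1 = -3
  i = 4 (even): a_4 · C_{2} = -1 · 2 = -2
  i = 5 (odd): ∫ x^5 ρ_sc = 0 (vanishes)
  i = 6 (even): a_6 · C_{3} = 4 · 5 = 20

Summing the contributions: ∫_{−2}^{2} p(x) ρ_sc(x) dx = (-1) + (-3) + (-2) + 20 = 14.


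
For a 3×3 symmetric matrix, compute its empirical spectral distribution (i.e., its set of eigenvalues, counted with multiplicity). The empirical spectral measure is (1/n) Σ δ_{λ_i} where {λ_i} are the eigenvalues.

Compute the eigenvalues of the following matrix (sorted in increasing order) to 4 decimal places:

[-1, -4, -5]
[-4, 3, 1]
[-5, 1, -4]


Since M is real symmetric, all three eigenvalues are real; they are the roots of det(λI − M) = λ³ − (tr M) λ² + s λ − det M, where s is the sum of the principal 2×2 minors.
tr M = -1 + 3 + (-4) = -2.
s = ((-1)·3 − (-4)²) + ((-1)·(-4) − (-5)²) + (3·(-4) − 1²) = -19 + (-21) + (-13) = -53.
det M (expand along row 1) = (-1)·(-13) − (-4)·21 + (-5)·11 = 42.
Characteristic polynomial: λ³ + 2λ² − 53λ − 42 = 0.
Substitute λ = y + (tr M)/3 = y − 0.666667 to remove the quadratic term: y³ + p·y + q = 0 with p = s − (tr M)²/3 = -54.333333 and q = −2(tr M)³/27 + (tr M)·s/3 − det M = -6.074074.
Three real roots ⇒ use the trigonometric (Viète) form: r = 2√(−p/3) = 8.511430, φ = arccos(3q/(p·r)) = arccos(0.039403) = 1.531383 rad.
y_k = r·cos(φ/3 − 2πk/3) for k = 0, 1, 2 gives y = 7.426388, -0.111819, -7.314569.
λ_k = y_k − 0.666667 gives λ = 6.7597, -0.7785, -7.9812 (check: the sum is -2.0000 = tr M).

Eigenvalues sorted in increasing order: [-7.9812, -0.7785, 6.7597].


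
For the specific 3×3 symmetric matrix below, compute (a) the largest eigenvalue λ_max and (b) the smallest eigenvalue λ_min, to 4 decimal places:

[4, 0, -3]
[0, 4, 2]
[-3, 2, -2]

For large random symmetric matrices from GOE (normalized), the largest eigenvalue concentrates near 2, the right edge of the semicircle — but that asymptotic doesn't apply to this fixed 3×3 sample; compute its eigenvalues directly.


Since M is real symmetric, all three eigenvalues are real; they are the roots of det(λI − M) = λ³ − (tr M) λ² + s λ − det M, where s is the sum of the principal 2×2 minors.
tr M = 4 + 4 + (-2) = 6.
s = (4·4 − 0²) + (4·(-2) − (-3)²) + (4·(-2) − 2²) = 16 + (-17) + (-12) = -13.
det M (expand along row 1) = 4·(-12) − 0·6 + (-3)·12 = -84.
Characteristic polynomial: λ³ − 6λ² − 13λ + 84 = 0.
Substitute λ = y + (tr M)/3 = y + 2.000000 to remove the quadratic term: y³ + p·y + q = 0 with p = s − (tr M)²/3 = -25.000000 and q = −2(tr M)³/27 + (tr M)·s/3 − det M = 42.000000.
Three real roots ⇒ use the trigonometric (Viète) form: r = 2√(−p/3) = 5.773503, φ = arccos(3q/(p·r)) = arccos(-0.872954) = 2.632021 rad.
y_k = r·cos(φ/3 − 2πk/3) for k = 0, 1, 2 gives y = 3.690416, 2.000000, -5.690416.
λ_k = y_k + 2.000000 gives λ = 5.6904, 4.0000, -3.6904 (check: the sum is 6.0000 = tr M).

Hence λ_max = 5.6904 and λ_min = -3.6904.


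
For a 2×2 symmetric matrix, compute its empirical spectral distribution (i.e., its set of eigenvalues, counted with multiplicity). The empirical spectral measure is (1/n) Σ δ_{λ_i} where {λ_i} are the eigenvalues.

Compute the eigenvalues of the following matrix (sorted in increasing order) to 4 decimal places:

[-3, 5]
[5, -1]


Since M is real symmetric, both eigenvalues are real; they are the roots of det(λI − M) = λ² − (tr M) λ + det M.
tr M = -3 + (-1) = -4.
det M = (-3)·(-1) − 5² = 3 − 25 = -22.
Characteristic polynomial: λ² + 4λ − 22 = 0.
Discriminant Δ = (tr M)² − 4·det M = 16 − (-88) = 104; √Δ = 10.198039.
λ = (tr M ± √Δ)/2 = (-4 ± 10.198039)/2, giving (tr M − √Δ)/2 = -7.0990 and (tr M + √Δ)/2 = 3.0990.

Eigenvalues sorted in increasing order: [-7.0990, 3.0990].


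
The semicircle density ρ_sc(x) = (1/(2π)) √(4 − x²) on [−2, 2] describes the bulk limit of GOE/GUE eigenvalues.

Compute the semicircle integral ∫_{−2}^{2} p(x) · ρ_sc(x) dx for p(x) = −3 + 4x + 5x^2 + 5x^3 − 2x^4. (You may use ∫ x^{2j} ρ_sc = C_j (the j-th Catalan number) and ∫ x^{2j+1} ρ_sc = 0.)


Write p(x) = Σ a_i x^i, split into monomials and integrate each against ρ_sc separately.
Using ∫ x^{2j} ρ_sc = C_j = (1/(j+1)) C(2j, j) (Catalan numbers) and ∫ x^{2j+1} ρ_sc = 0 (odd monomials vanish by symmetry):
  i = 0 (even): a_0 · C_{0} = -3 · 1 = -3
  i = 1 (odd): ∫ x^1 ρ_sc = 0 (vanishes)
  i = 2 (even): a_2 · C_{1} = 5 · 1 = 5
  i = 3 (odd): ∫ x^3 ρ_sc = 0 (vanishes)
  i = 4 (even): a_4 · C_{2} = -2 · 2 = -4

Summing the contributions: ∫_{−2}^{2} p(x) ρ_sc(x) dx = (-3) + 5 + (-4) = -2.


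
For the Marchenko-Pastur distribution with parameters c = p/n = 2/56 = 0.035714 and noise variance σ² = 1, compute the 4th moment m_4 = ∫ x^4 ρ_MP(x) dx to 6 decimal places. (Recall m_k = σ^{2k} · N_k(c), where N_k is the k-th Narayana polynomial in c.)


E[X⁴] = σ⁸ (1 + 6c + 6c² + c³) (fourth MP moment). With σ² = 1 (so σ⁸ = 1) and c = 2/56 = 0.035714: E[X⁴] = 1 · (1 + 6·0.035714 + 6·(0.035714)² + (0.035714)³) = 1 · 1.221984.

So E[X^4] = 1.221984.


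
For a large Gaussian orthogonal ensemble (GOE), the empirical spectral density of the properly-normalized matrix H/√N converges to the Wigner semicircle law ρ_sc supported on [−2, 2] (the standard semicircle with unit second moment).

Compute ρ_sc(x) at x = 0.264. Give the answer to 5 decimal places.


ρ_sc(x) = (1/(2π)) √(4 − x²). With x = 0.264:
  4 − x² = 4 − (0.264)² = 4 − 0.069696 = 3.930304.
  √(4 − x²) = 1.982499.
  1/(2π) = 0.159155.
  ρ_sc(0.264) = 0.159155 · 1.982499 = 0.315525.

Rounded to 5 decimal places: ρ_sc(0.264) ≈ 0.31552.


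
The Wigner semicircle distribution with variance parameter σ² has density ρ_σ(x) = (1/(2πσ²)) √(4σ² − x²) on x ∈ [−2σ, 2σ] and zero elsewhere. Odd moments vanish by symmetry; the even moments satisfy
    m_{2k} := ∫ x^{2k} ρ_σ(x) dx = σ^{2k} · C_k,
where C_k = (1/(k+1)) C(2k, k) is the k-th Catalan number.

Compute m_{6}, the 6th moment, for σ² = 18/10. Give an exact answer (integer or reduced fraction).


By the scaled semicircle moment identity, m_{2k} = σ^{2k} · C_k with k = 3.
C_3 = (1/(k+1)) · C(2k, k) = (1/4) · C(6, 3) = (1/4) · 20 = 5.
σ^{2k} = (σ²)^k = (18/10)^3 = 729/125.

Therefore m_{6} = σ^{6} · C_3 = (729/125) · 5 = 729/25.


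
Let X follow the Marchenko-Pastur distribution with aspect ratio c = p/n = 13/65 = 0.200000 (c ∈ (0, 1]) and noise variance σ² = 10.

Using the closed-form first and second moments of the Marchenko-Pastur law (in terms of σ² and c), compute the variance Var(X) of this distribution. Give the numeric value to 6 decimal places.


Recall the MP moments m_1 = E[X] = σ² and m_2 = E[X²] = σ⁴ (1 + c).
m_1 = E[X] = σ² = 10, so m_1² = 100.
m_2 = E[X²] = σ⁴ (1 + c) = 100 · (1 + 0.200000) = 100 · 1.200000 = 120.000000.
(Note m_2 − m_1² simplifies to c · σ⁴ = 0.200000 · 100.)

Var(X) = m_2 − m_1² = 120.000000 − 100 = 20.000000.


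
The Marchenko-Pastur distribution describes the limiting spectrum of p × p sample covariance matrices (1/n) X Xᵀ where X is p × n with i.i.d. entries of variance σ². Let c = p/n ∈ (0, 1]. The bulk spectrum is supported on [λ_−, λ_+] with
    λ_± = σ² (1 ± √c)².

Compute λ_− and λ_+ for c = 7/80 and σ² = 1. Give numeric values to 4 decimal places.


c = 7/80 = 0.087500; √c = 0.295804.
λ_− = σ² (1 − √c)² = 1 · (1 − 0.295804)² = 1 · (0.704196)² = 0.495892.
λ_+ = σ² (1 + √c)² = 1 · (1 + 0.295804)² = 1 · (1.295804)² = 1.679108.

Rounded to 4 decimal places: λ_− ≈ 0.4959, λ_+ ≈ 1.6791.


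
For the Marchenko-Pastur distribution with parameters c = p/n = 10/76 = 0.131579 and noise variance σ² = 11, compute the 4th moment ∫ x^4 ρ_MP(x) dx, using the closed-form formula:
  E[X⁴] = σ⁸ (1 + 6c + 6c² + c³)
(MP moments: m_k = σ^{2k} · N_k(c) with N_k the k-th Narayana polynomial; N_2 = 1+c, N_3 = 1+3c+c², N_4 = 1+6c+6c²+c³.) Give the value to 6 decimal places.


E[X⁴] = σ⁸ (1 + 6c + 6c² + c³) (fourth MP moment). With σ² = 11 (so σ⁸ = 14641) and c = 10/76 = 0.131579: E[X⁴] = 14641 · (1 + 6·0.131579 + 6·(0.131579)² + (0.131579)³) = 14641 · 1.895630.

So E[X^4] = 27753.916333.


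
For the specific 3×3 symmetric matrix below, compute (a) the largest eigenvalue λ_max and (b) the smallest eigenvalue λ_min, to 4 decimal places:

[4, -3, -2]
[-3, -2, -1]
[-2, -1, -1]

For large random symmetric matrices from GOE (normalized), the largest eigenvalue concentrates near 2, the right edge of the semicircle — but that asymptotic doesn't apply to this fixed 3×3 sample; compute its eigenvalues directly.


Since M is real symmetric, all three eigenvalues are real; they are the roots of det(λI − M) = λ³ − (tr M) λ² + s λ − det M, where s is the sum of the principal 2×2 minors.
tr M = 4 + (-2) + (-1) = 1.
s = (4·(-2) − (-3)²) + (4·(-1) − (-2)²) + ((-2)·(-1) − (-1)²) = -17 + (-8) + 1 = -24.
det M (expand along row 1) = 4·1 − (-3)·1 + (-2)·(-1) = 9.
Characteristic polynomial: λ³ − λ² − 24λ − 9 = 0.
Substitute λ = y + (tr M)/3 = y + 0.333333 to remove the quadratic term: y³ + p·y + q = 0 with p = s − (tr M)²/3 = -24.333333 and q = −2(tr M)³/27 + (tr M)·s/3 − det M = -17.074074.
Three real roots ⇒ use the trigonometric (Viète) form: r = 2√(−p/3) = 5.696002, φ = arccos(3q/(p·r)) = arccos(0.369561) = 1.192259 rad.
y_k = r·cos(φ/3 − 2πk/3) for k = 0, 1, 2 gives y = 5.252072, -0.716810, -4.535261.
λ_k = y_k + 0.333333 gives λ = 5.5854, -0.3835, -4.2019 (check: the sum is 1.0000 = tr M).

Hence λ_max = 5.5854 and λ_min = -4.2019.


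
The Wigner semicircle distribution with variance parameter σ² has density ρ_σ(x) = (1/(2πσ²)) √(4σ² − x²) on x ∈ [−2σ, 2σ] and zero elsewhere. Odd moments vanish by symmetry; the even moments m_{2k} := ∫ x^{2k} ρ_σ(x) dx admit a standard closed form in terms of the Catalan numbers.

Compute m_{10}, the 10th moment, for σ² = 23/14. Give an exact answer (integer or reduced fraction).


By the scaled semicircle moment identity, m_{2k} = σ^{2k} · C_k with k = 5.
C_5 = (1/(k+1)) · C(2k, k) = (1/6) · C(10, 5) = (1/6) · 252 = 42.
σ^{2k} = (σ²)^k = (23/14)^5 = 6436343/537824.

Therefore m_{10} = σ^{10} · C_5 = (6436343/537824) · 42 = 19309029/38416.


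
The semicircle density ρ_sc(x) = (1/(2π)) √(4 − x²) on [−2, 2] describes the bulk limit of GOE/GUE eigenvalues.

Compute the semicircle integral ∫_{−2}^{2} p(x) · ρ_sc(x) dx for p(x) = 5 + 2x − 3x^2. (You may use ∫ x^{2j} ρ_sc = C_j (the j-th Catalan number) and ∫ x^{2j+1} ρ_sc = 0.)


Write p(x) = Σ a_i x^i, split into monomials and integrate each against ρ_sc separately.
Using ∫ x^{2j} ρ_sc = C_j = (1/(j+1)) C(2j, j) (Catalan numbers) and ∫ x^{2j+1} ρ_sc = 0 (odd monomials vanish by symmetry):
  i = 0 (even): a_0 · C_{0} = 5 · 1 = 5
  i = 1 (odd): ∫ x^1 ρ_sc = 0 (vanishes)
  i = 2 (even): a_2 · C_{1} = -3 · 1 = -3

Summing the contributions: ∫_{−2}^{2} p(x) ρ_sc(x) dx = 5 + (-3) = 2.


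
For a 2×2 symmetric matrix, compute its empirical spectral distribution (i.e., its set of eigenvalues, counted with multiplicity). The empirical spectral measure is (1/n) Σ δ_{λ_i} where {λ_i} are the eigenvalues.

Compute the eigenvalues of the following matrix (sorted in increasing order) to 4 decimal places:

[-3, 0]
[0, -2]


Since M is real symmetric, both eigenvalues are real; they are the roots of det(λI − M) = λ² − (tr M) λ + det M.
tr M = -3 + (-2) = -5.
det M = (-3)·(-2) − 0² = 6 − 0 = 6.
Characteristic polynomial: λ² + 5λ + 6 = 0.
Discriminant Δ = (tr M)² − 4·det M = 25 − 24 = 1; √Δ = 1.000000.
λ = (tr M ± √Δ)/2 = (-5 ± 1.000000)/2, giving (tr M − √Δ)/2 = -3.0000 and (tr M + √Δ)/2 = -2.0000.

Eigenvalues sorted in increasing order: [-3.0000, -2.0000].


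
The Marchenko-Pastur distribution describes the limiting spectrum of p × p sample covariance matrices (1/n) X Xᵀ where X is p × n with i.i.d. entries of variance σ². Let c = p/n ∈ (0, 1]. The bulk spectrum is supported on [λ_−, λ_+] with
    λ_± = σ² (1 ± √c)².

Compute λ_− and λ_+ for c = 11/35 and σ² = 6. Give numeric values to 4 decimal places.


c = 11/35 = 0.314286; √c = 0.560612.
λ_− = σ² (1 − √c)² = 6 · (1 − 0.560612)² = 6 · (0.439388)² = 1.158371.
λ_+ = σ² (1 + √c)² = 6 · (1 + 0.560612)² = 6 · (1.560612)² = 14.613057.

Rounded to 4 decimal places: λ_− ≈ 1.1584, λ_+ ≈ 14.6131.


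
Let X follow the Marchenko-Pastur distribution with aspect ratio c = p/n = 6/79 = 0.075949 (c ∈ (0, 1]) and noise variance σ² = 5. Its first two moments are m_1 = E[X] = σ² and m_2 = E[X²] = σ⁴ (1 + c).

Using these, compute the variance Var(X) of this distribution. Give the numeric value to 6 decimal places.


m_1 = E[X] = σ² = 5, so m_1² = 25.
m_2 = E[X²] = σ⁴ (1 + c) = 25 · (1 + 0.075949) = 25 · 1.075949 = 26.898734.
(Note m_2 − m_1² simplifies to c · σ⁴ = 0.075949 · 25.)

Var(X) = m_2 − m_1² = 26.898734 − 25 = 1.898734.


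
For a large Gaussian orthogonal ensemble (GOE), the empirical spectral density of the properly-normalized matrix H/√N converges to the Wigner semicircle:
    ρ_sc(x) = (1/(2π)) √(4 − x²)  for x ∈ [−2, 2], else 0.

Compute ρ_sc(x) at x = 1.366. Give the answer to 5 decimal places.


ρ_sc(x) = (1/(2π)) √(4 − x²). With x = 1.366:
  4 − x² = 4 − (1.366)² = 4 − 1.865956 = 2.134044.
  √(4 − x²) = 1.460837.
  1/(2π) = 0.159155.
  ρ_sc(1.366) = 0.159155 · 1.460837 = 0.232499.

Rounded to 5 decimal places: ρ_sc(1.366) ≈ 0.23250.


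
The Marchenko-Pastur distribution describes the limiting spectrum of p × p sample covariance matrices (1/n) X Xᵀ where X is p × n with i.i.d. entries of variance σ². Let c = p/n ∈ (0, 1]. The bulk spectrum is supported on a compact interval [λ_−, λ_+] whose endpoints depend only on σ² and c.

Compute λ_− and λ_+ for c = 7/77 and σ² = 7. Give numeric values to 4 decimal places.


c = 7/77 = 0.090909; √c = 0.301511.
λ_− = σ² (1 − √c)² = 7 · (1 − 0.301511)² = 7 · (0.698489)² = 3.415205.
λ_+ = σ² (1 + √c)² = 7 · (1 + 0.301511)² = 7 · (1.301511)² = 11.857522.

Rounded to 4 decimal places: λ_− ≈ 3.4152, λ_+ ≈ 11.8575.


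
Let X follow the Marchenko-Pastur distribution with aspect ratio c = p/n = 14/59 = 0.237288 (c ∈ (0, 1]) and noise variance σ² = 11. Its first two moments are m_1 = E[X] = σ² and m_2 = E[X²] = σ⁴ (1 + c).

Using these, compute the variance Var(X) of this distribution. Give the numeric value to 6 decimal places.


m_1 = E[X] = σ² = 11, so m_1² = 121.
m_2 = E[X²] = σ⁴ (1 + c) = 121 · (1 + 0.237288) = 121 · 1.237288 = 149.711864.
(Note m_2 − m_1² simplifies to c · σ⁴ = 0.237288 · 121.)

Var(X) = m_2 − m_1² = 149.711864 − 121 = 28.711864.


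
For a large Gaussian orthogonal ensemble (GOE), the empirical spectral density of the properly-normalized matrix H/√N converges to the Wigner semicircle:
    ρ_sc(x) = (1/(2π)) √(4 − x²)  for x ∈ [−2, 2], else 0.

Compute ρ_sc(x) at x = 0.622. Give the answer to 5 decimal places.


ρ_sc(x) = (1/(2π)) √(4 − x²). With x = 0.622:
  4 − x² = 4 − (0.622)² = 4 − 0.386884 = 3.613116.
  √(4 − x²) = 1.900820.
  1/(2π) = 0.159155.
  ρ_sc(0.622) = 0.159155 · 1.900820 = 0.302525.

Rounded to 5 decimal places: ρ_sc(0.622) ≈ 0.30252.


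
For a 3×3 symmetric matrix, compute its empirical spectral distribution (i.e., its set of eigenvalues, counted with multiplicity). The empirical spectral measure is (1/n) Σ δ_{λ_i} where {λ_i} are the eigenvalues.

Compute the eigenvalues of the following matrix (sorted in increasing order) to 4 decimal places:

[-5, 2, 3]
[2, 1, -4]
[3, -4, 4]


Since M is real symmetric, all three eigenvalues are real; they are the roots of det(λI − M) = λ³ − (tr M) λ² + s λ − det M, where s is the sum of the principal 2×2 minors.
tr M = -5 + 1 + 4 = 0.
s = ((-5)·1 − 2²) + ((-5)·4 − 3²) + (1·4 − (-4)²) = -9 + (-29) + (-12) = -50.
det M (expand along row 1) = (-5)·(-12) − 2·20 + 3·(-11) = -13.
Characteristic polynomial: λ³ − 50λ + 13 = 0.
Substitute λ = y + (tr M)/3 = y + 0.000000 to remove the quadratic term: y³ + p·y + q = 0 with p = s − (tr M)²/3 = -50.000000 and q = −2(tr M)³/27 + (tr M)·s/3 − det M = 13.000000.
Three real roots ⇒ use the trigonometric (Viète) form: r = 2√(−p/3) = 8.164966, φ = arccos(3q/(p·r)) = arccos(-0.095530) = 1.666472 rad.
y_k = r·cos(φ/3 − 2πk/3) for k = 0, 1, 2 gives y = 6.937296, 0.260353, -7.197649.
λ_k = y_k + 0.000000 gives λ = 6.9373, 0.2604, -7.1976 (check: the sum is 0.0000 = tr M).

Eigenvalues sorted in increasing order: [-7.1976, 0.2604, 6.9373].


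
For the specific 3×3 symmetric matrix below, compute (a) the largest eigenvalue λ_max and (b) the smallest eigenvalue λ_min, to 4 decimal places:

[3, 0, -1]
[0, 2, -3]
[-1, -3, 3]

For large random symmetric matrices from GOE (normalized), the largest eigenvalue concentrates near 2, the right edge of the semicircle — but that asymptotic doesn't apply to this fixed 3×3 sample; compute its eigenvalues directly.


Since M is real symmetric, all three eigenvalues are real; they are the roots of det(λI − M) = λ³ − (tr M) λ² + s λ − det M, where s is the sum of the principal 2×2 minors.
tr M = 3 + 2 + 3 = 8.
s = (3·2 − 0²) + (3·3 − (-1)²) + (2·3 − (-3)²) = 6 + 8 + (-3) = 11.
det M (expand along row 1) = 3·(-3) − 0·(-3) + (-1)·2 = -11.
Characteristic polynomial: λ³ − 8λ² + 11λ + 11 = 0.
Substitute λ = y + (tr M)/3 = y + 2.666667 to remove the quadratic term: y³ + p·y + q = 0 with p = s − (tr M)²/3 = -10.333333 and q = −2(tr M)³/27 + (tr M)·s/3 − det M = 2.407407.
Three real roots ⇒ use the trigonometric (Viète) form: r = 2√(−p/3) = 3.711843, φ = arccos(3q/(p·r)) = arccos(-0.188296) = 1.760223 rad.
y_k = r·cos(φ/3 − 2πk/3) for k = 0, 1, 2 gives y = 3.091035, 0.234218, -3.325253.
λ_k = y_k + 2.666667 gives λ = 5.7577, 2.9009, -0.6586 (check: the sum is 8.0000 = tr M).

Hence λ_max = 5.7577 and λ_min = -0.6586.


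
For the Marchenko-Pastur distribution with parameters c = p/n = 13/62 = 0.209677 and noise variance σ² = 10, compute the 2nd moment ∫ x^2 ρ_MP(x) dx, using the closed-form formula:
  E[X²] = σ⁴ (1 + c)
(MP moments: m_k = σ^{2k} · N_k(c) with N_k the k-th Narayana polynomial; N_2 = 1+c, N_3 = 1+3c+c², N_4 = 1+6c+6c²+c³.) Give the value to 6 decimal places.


E[X²] = σ⁴ (1 + c) (second MP moment). With σ² = 10 (so σ⁴ = 100) and c = 13/62 = 0.209677: E[X²] = 100 · (1 + 0.209677) = 100 · 1.209677.

So E[X^2] = 120.967742.


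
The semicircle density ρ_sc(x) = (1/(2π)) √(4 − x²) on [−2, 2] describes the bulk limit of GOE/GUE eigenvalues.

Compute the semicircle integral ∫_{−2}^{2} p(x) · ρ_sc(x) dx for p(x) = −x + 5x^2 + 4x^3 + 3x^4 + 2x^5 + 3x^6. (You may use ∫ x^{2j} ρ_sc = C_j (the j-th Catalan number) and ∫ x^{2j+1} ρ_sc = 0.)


Write p(x) = Σ a_i x^i, split into monomials and integrate each against ρ_sc separately.
Using ∫ x^{2j} ρ_sc = C_j = (1/(j+1)) C(2j, j) (Catalan numbers) and ∫ x^{2j+1} ρ_sc = 0 (odd monomials vanish by symmetry):
  i = 1 (odd): ∫ x^1 ρ_sc = 0 (vanishes)
  i = 2 (even): a_2 · C_{1} = 5 · 1 = 5
  i = 3 (odd): ∫ x^3 ρ_sc = 0 (vanishes)
  i = 4 (even): a_4 · C_{2} = 3 · 2 = 6
  i = 5 (odd): ∫ x^5 ρ_sc = 0 (vanishes)
  i = 6 (even): a_6 · C_{3} = 3 · 5 = 15

Summing the contributions: ∫_{−2}^{2} p(x) ρ_sc(x) dx = 5 + 6 + 15 = 26.


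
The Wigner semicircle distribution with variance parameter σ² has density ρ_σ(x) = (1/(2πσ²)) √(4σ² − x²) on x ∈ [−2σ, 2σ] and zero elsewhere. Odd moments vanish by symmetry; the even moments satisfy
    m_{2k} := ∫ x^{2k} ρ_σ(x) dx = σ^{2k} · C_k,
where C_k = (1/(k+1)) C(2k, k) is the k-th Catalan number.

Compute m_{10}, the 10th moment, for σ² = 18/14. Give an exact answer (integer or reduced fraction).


By the scaled semicircle moment identity, m_{2k} = σ^{2k} · C_k with k = 5.
C_5 = (1/(k+1)) · C(2k, k) = (1/6) · C(10, 5) = (1/6) · 252 = 42.
σ^{2k} = (σ²)^k = (18/14)^5 = 59049/16807.

Therefore m_{10} = σ^{10} · C_5 = (59049/16807) · 42 = 354294/2401.


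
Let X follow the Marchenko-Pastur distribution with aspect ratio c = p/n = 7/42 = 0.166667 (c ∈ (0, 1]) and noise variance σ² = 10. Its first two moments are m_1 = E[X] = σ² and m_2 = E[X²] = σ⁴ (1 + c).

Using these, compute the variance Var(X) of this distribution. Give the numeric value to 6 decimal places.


m_1 = E[X] = σ² = 10, so m_1² = 100.
m_2 = E[X²] = σ⁴ (1 + c) = 100 · (1 + 0.166667) = 100 · 1.166667 = 116.666667.
(Note m_2 − m_1² simplifies to c · σ⁴ = 0.166667 · 100.)

Var(X) = m_2 − m_1² = 116.666667 − 100 = 16.666667.


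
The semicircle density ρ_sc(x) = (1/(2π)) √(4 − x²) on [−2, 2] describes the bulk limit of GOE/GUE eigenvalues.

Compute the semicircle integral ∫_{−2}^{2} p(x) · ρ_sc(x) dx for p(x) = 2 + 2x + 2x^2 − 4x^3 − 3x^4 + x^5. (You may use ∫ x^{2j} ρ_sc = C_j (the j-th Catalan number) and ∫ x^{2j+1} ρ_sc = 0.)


Write p(x) = Σ a_i x^i, split into monomials and integrate each against ρ_sc separately.
Using ∫ x^{2j} ρ_sc = C_j = (1/(j+1)) C(2j, j) (Catalan numbers) and ∫ x^{2j+1} ρ_sc = 0 (odd monomials vanish by symmetry):
  i = 0 (even): a_0 · C_{0} = 2 · 1 = 2
  i = 1 (odd): ∫ x^1 ρ_sc = 0 (vanishes)
  i = 2 (even): a_2 · C_{1} = 2 · 1 = 2
  i = 3 (odd): ∫ x^3 ρ_sc = 0 (vanishes)
  i = 4 (even): a_4 · C_{2} = -3 · 2 = -6
  i = 5 (odd): ∫ x^5 ρ_sc = 0 (vanishes)

Summing the contributions: ∫_{−2}^{2} p(x) ρ_sc(x) dx = 2 + 2 + (-6) = -2.


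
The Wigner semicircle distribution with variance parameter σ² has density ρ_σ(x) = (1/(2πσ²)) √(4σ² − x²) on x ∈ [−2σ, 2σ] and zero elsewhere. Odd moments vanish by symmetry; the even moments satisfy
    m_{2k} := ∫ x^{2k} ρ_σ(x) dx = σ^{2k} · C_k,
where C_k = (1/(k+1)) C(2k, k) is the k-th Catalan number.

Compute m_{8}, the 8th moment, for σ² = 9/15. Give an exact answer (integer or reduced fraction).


By the scaled semicircle moment identity, m_{2k} = σ^{2k} · C_k with k = 4.
C_4 = (1/(k+1)) · C(2k, k) = (1/5) · C(8, 4) = (1/5) · 70 = 14.
σ^{2k} = (σ²)^k = (9/15)^4 = 81/625.

Therefore m_{8} = σ^{8} · C_4 = (81/625) · 14 = 1134/625.


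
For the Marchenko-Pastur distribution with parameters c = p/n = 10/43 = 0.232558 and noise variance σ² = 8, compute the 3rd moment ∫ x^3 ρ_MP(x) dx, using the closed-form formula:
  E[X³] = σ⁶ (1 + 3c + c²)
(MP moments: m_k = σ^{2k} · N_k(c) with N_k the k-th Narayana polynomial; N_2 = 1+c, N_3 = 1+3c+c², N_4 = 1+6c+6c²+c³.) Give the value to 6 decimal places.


E[X³] = σ⁶ (1 + 3c + c²) (third MP moment). With σ² = 8 (so σ⁶ = 512) and c = 10/43 = 0.232558: E[X³] = 512 · (1 + 3·0.232558 + (0.232558)²) = 512 · 1.751758.

So E[X^3] = 896.899946.


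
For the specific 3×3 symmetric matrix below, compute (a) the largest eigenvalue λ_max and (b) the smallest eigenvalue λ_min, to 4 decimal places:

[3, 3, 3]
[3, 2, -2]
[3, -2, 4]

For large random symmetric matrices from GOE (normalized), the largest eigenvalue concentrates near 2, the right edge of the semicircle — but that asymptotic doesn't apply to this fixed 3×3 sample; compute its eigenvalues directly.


Since M is real symmetric, all three eigenvalues are real; they are the roots of det(λI − M) = λ³ − (tr M) λ² + s λ − det M, where s is the sum of the principal 2×2 minors.
tr M = 3 + 2 + 4 = 9.
s = (3·2 − 3²) + (3·4 − 3²) + (2·4 − (-2)²) = -3 + 3 + 4 = 4.
det M (expand along row 1) = 3·4 − 3·18 + 3·(-12) = -78.
Characteristic polynomial: λ³ − 9λ² + 4λ + 78 = 0.
Substitute λ = y + (tr M)/3 = y + 3.000000 to remove the quadratic term: y³ + p·y + q = 0 with p = s − (tr M)²/3 = -23.000000 and q = −2(tr M)³/27 + (tr M)·s/3 − det M = 36.000000.
Three real roots ⇒ use the trigonometric (Viète) form: r = 2√(−p/3) = 5.537749, φ = arccos(3q/(p·r)) = arccos(-0.847935) = 2.582874 rad.
y_k = r·cos(φ/3 − 2πk/3) for k = 0, 1, 2 gives y = 3.609013, 1.832975, -5.441988.
λ_k = y_k + 3.000000 gives λ = 6.6090, 4.8330, -2.4420 (check: the sum is 9.0000 = tr M).

Hence λ_max = 6.6090 and λ_min = -2.4420.


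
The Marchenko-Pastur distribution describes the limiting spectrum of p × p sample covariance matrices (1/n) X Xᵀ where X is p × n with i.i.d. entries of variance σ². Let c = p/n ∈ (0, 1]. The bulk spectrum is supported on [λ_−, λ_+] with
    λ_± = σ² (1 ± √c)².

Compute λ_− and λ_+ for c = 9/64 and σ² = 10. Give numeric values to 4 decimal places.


c = 9/64 = 0.140625; √c = 0.375000.
λ_− = σ² (1 − √c)² = 10 · (1 − 0.375000)² = 10 · (0.625000)² = 3.906250.
λ_+ = σ² (1 + √c)² = 10 · (1 + 0.375000)² = 10 · (1.375000)² = 18.906250.

Rounded to 4 decimal places: λ_− ≈ 3.9062, λ_+ ≈ 18.9062.


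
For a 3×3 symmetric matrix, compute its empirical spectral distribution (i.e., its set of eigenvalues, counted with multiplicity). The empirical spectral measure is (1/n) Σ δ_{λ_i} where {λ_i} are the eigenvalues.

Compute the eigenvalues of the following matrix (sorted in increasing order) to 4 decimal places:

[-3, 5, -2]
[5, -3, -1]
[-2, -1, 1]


Since M is real symmetric, all three eigenvalues are real; they are the roots of det(λI − M) = λ³ − (tr M) λ² + s λ − det M, where s is the sum of the principal 2×2 minors.
tr M = -3 + (-3) + 1 = -5.
s = ((-3)·(-3) − 5²) + ((-3)·1 − (-2)²) + ((-3)·1 − (-1)²) = -16 + (-7) + (-4) = -27.
det M (expand along row 1) = (-3)·(-4) − 5·3 + (-2)·(-11) = 19.
Characteristic polynomial: λ³ + 5λ² − 27λ − 19 = 0.
Substitute λ = y + (tr M)/3 = y − 1.666667 to remove the quadratic term: y³ + p·y + q = 0 with p = s − (tr M)²/3 = -35.333333 and q = −2(tr M)³/27 + (tr M)·s/3 − det M = 35.259259.
Three real roots ⇒ use the trigonometric (Viète) form: r = 2√(−p/3) = 6.863753, φ = arccos(3q/(p·r)) = arccos(-0.436162) = 2.022126 rad.
y_k = r·cos(φ/3 − 2πk/3) for k = 0, 1, 2 gives y = 5.362687, 1.028714, -6.391401.
λ_k = y_k − 1.666667 gives λ = 3.6960, -0.6380, -8.0581 (check: the sum is -5.0000 = tr M).

Eigenvalues sorted in increasing order: [-8.0581, -0.6380, 3.6960].


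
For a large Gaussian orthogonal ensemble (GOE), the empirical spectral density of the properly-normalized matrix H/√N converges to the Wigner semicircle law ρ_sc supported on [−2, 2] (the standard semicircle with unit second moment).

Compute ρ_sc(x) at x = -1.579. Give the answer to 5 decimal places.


ρ_sc(x) = (1/(2π)) √(4 − x²). With x = -1.579:
  4 − x² = 4 − (-1.579)² = 4 − 2.493241 = 1.506759.
  √(4 − x²) = 1.227501.
  1/(2π) = 0.159155.
  ρ_sc(-1.579) = 0.159155 · 1.227501 = 0.195363.

Rounded to 5 decimal places: ρ_sc(-1.579) ≈ 0.19536.


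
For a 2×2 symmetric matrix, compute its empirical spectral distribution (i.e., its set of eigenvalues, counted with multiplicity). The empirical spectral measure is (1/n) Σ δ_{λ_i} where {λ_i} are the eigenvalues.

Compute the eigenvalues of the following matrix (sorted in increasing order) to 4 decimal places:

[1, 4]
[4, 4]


Since M is real symmetric, both eigenvalues are real; they are the roots of det(λI − M) = λ² − (tr M) λ + det M.
tr M = 1 + 4 = 5.
det M = 1·4 − 4² = 4 − 16 = -12.
Characteristic polynomial: λ² − 5λ − 12 = 0.
Discriminant Δ = (tr M)² − 4·det M = 25 − (-48) = 73; √Δ = 8.544004.
λ = (tr M ± √Δ)/2 = (5 ± 8.544004)/2, giving (tr M − √Δ)/2 = -1.7720 and (tr M + √Δ)/2 = 6.7720.

Eigenvalues sorted in increasing order: [-1.7720, 6.7720].


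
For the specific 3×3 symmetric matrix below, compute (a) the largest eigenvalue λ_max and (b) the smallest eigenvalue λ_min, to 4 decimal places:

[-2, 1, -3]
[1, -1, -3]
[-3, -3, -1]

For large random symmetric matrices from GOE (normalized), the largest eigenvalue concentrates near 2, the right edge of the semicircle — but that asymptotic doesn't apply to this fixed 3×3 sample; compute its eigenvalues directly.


Since M is real symmetric, all three eigenvalues are real; they are the roots of det(λI − M) = λ³ − (tr M) λ² + s λ − det M, where s is the sum of the principal 2×2 minors.
tr M = -2 + (-1) + (-1) = -4.
s = ((-2)·(-1) − 1²) + ((-2)·(-1) − (-3)²) + ((-1)·(-1) − (-3)²) = 1 + (-7) + (-8) = -14.
det M (expand along row 1) = (-2)·(-8) − 1·(-10) + (-3)·(-6) = 44.
Characteristic polynomial: λ³ + 4λ² − 14λ − 44 = 0.
Substitute λ = y + (tr M)/3 = y − 1.333333 to remove the quadratic term: y³ + p·y + q = 0 with p = s − (tr M)²/3 = -19.333333 and q = −2(tr M)³/27 + (tr M)·s/3 − det M = -20.592593.
Three real roots ⇒ use the trigonometric (Viète) form: r = 2√(−p/3) = 5.077182, φ = arccos(3q/(p·r)) = arccos(0.629365) = 0.890060 rad.
y_k = r·cos(φ/3 − 2πk/3) for k = 0, 1, 2 gives y = 4.855362, -1.142213, -3.713149.
λ_k = y_k − 1.333333 gives λ = 3.5220, -2.4755, -5.0465 (check: the sum is -4.0000 = tr M).

Hence λ_max = 3.5220 and λ_min = -5.0465.


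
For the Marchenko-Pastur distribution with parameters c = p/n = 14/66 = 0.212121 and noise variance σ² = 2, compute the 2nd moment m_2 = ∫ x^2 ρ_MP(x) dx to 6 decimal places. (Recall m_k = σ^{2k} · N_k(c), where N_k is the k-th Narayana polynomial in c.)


E[X²] = σ⁴ (1 + c) (second MP moment). With σ² = 2 (so σ⁴ = 4) and c = 14/66 = 0.212121: E[X²] = 4 · (1 + 0.212121) = 4 · 1.212121.

So E[X^2] = 4.848485.


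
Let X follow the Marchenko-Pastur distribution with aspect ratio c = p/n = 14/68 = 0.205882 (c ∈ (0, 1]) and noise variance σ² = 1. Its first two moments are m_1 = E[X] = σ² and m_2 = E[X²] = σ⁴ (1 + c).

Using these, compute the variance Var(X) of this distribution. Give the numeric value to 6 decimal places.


m_1 = E[X] = σ² = 1, so m_1² = 1.
m_2 = E[X²] = σ⁴ (1 + c) = 1 · (1 + 0.205882) = 1 · 1.205882 = 1.205882.
(Note m_2 − m_1² simplifies to c · σ⁴ = 0.205882 · 1.)

Var(X) = m_2 − m_1² = 1.205882 − 1 = 0.205882.


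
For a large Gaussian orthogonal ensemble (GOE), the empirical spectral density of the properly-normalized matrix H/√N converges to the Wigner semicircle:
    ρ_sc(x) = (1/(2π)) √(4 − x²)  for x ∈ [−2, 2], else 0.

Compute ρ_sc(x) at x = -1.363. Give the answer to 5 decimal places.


ρ_sc(x) = (1/(2π)) √(4 − x²). With x = -1.363:
  4 − x² = 4 − (-1.363)² = 4 − 1.857769 = 2.142231.
  √(4 − x²) = 1.463636.
  1/(2π) = 0.159155.
  ρ_sc(-1.363) = 0.159155 · 1.463636 = 0.232945.

Rounded to 5 decimal places: ρ_sc(-1.363) ≈ 0.23294.


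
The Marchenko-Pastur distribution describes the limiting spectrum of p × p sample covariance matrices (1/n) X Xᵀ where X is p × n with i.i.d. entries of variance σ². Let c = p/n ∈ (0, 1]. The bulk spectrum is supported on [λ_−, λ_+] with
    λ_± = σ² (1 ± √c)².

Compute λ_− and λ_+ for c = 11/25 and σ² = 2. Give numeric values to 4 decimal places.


c = 11/25 = 0.440000; √c = 0.663325.
λ_− = σ² (1 − √c)² = 2 · (1 − 0.663325)² = 2 · (0.336675)² = 0.226700.
λ_+ = σ² (1 + √c)² = 2 · (1 + 0.663325)² = 2 · (1.663325)² = 5.533300.

Rounded to 4 decimal places: λ_− ≈ 0.2267, λ_+ ≈ 5.5333.


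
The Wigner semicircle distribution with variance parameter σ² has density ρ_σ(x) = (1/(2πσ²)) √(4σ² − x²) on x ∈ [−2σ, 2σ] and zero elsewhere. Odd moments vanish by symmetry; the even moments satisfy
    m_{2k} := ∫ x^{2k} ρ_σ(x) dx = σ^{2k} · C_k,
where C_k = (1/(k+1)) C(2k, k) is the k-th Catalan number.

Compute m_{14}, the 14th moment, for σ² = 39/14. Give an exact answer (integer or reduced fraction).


By the scaled semicircle moment identity, m_{2k} = σ^{2k} · C_k with k = 7.
C_7 = (1/(k+1)) · C(2k, k) = (1/8) · C(14, 7) = (1/8) · 3432 = 429.
σ^{2k} = (σ²)^k = (39/14)^7 = 137231006679/105413504.

Therefore m_{14} = σ^{14} · C_7 = (137231006679/105413504) · 429 = 58872101865291/105413504.


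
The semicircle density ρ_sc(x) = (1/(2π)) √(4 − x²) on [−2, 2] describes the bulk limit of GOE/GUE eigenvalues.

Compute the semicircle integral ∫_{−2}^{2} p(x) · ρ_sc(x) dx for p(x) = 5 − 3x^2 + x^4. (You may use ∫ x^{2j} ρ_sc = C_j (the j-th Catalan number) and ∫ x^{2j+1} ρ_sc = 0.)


Write p(x) = Σ a_i x^i, split into monomials and integrate each against ρ_sc separately.
Using ∫ x^{2j} ρ_sc = C_j = (1/(j+1)) C(2j, j) (Catalan numbers) and ∫ x^{2j+1} ρ_sc = 0 (odd monomials vanish by symmetry):
  i = 0 (even): a_0 · C_{0} = 5 · 1 = 5
  i = 2 (even): a_2 · C_{1} = -3 · 1 = -3
  i = 4 (even): a_4 · C_{2} = 1 · 2 = 2

Summing the contributions: ∫_{−2}^{2} p(x) ρ_sc(x) dx = 5 + (-3) + 2 = 4.


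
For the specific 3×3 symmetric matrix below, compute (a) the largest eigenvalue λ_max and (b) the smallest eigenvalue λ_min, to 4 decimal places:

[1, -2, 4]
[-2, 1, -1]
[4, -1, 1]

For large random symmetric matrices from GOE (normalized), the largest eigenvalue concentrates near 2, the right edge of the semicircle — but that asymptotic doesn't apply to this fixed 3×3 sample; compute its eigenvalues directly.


Since M is real symmetric, all three eigenvalues are real; they are the roots of det(λI − M) = λ³ − (tr M) λ² + s λ − det M, where s is the sum of the principal 2×2 minors.
tr M = 1 + 1 + 1 = 3.
s = (1·1 − (-2)²) + (1·1 − 4²) + (1·1 − (-1)²) = -3 + (-15) + 0 = -18.
det M (expand along row 1) = 1·0 − (-2)·2 + 4·(-2) = -4.
Characteristic polynomial: λ³ − 3λ² − 18λ + 4 = 0.
Substitute λ = y + (tr M)/3 = y + 1.000000 to remove the quadratic term: y³ + p·y + q = 0 with p = s − (tr M)²/3 = -21.000000 and q = −2(tr M)³/27 + (tr M)·s/3 − det M = -16.000000.
Three real roots ⇒ use the trigonometric (Viète) form: r = 2√(−p/3) = 5.291503, φ = arccos(3q/(p·r)) = arccos(0.431959) = 1.124132 rad.
y_k = r·cos(φ/3 − 2πk/3) for k = 0, 1, 2 gives y = 4.924344, -0.784934, -4.139410.
λ_k = y_k + 1.000000 gives λ = 5.9243, 0.2151, -3.1394 (check: the sum is 3.0000 = tr M).

Hence λ_max = 5.9243 and λ_min = -3.1394.


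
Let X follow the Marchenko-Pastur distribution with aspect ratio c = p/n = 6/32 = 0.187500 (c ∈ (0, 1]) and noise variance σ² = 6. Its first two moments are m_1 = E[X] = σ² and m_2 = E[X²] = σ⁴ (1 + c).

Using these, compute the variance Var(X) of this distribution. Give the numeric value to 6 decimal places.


m_1 = E[X] = σ² = 6, so m_1² = 36.
m_2 = E[X²] = σ⁴ (1 + c) = 36 · (1 + 0.187500) = 36 · 1.187500 = 42.750000.
(Note m_2 − m_1² simplifies to c · σ⁴ = 0.187500 · 36.)

Var(X) = m_2 − m_1² = 42.750000 − 36 = 6.750000.


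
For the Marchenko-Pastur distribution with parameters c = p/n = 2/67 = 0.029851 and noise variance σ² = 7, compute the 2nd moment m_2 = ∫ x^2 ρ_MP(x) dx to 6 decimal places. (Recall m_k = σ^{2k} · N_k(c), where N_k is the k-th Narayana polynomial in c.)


E[X²] = σ⁴ (1 + c) (second MP moment). With σ² = 7 (so σ⁴ = 49) and c = 2/67 = 0.029851: E[X²] = 49 · (1 + 0.029851) = 49 · 1.029851.

So E[X^2] = 50.462687.


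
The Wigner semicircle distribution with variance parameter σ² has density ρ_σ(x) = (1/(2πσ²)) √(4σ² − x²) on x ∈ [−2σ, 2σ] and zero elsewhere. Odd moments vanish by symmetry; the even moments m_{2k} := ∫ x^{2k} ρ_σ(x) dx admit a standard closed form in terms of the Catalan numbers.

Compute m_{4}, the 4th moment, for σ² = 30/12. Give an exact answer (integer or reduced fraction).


By the scaled semicircle moment identity, m_{2k} = σ^{2k} · C_k with k = 2.
C_2 = (1/(k+1)) · C(2k, k) = (1/3) · C(4, 2) = (1/3) · 6 = 2.
σ^{2k} = (σ²)^k = (30/12)^2 = 25/4.

Therefore m_{4} = σ^{4} · C_2 = (25/4) · 2 = 25/2.


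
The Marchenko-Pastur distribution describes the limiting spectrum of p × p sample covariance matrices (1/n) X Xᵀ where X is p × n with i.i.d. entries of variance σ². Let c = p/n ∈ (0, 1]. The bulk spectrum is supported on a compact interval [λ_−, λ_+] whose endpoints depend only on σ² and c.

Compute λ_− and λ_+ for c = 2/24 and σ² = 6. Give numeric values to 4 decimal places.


c = 2/24 = 0.083333; √c = 0.288675.
λ_− = σ² (1 − √c)² = 6 · (1 − 0.288675)² = 6 · (0.711325)² = 3.035898.
λ_+ = σ² (1 + √c)² = 6 · (1 + 0.288675)² = 6 · (1.288675)² = 9.964102.

Rounded to 4 decimal places: λ_− ≈ 3.0359, λ_+ ≈ 9.9641.


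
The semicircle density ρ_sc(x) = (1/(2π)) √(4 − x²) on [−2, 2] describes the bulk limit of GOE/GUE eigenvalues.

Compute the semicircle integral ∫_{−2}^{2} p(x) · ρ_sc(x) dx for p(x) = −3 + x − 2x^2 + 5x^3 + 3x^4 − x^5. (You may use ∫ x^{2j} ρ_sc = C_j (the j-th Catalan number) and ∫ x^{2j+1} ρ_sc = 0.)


Write p(x) = Σ a_i x^i, split into monomials and integrate each against ρ_sc separately.
Using ∫ x^{2j} ρ_sc = C_j = (1/(j+1)) C(2j, j) (Catalan numbers) and ∫ x^{2j+1} ρ_sc = 0 (odd monomials vanish by symmetry):
  i = 0 (even): a_0 · C_{0} = -3 · 1 = -3
  i = 1 (odd): ∫ x^1 ρ_sc = 0 (vanishes)
  i = 2 (even): a_2 · C_{1} = -2 · 1 = -2
  i = 3 (odd): ∫ x^3 ρ_sc = 0 (vanishes)
  i = 4 (even): a_4 · C_{2} = 3 · 2 = 6
  i = 5 (odd): ∫ x^5 ρ_sc = 0 (vanishes)

Summing the contributions: ∫_{−2}^{2} p(x) ρ_sc(x) dx = (-3) + (-2) + 6 = 1.


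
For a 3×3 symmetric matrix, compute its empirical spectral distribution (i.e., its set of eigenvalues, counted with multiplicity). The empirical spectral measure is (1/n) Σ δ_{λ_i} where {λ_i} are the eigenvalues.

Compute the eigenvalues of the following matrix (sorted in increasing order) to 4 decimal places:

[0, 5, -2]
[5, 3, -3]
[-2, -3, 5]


Since M is real symmetric, all three eigenvalues are real; they are the roots of det(λI − M) = λ³ − (tr M) λ² + s λ − det M, where s is the sum of the principal 2×2 minors.
tr M = 0 + 3 + 5 = 8.
s = (0·3 − 5²) + (0·5 − (-2)²) + (3·5 − (-3)²) = -25 + (-4) + 6 = -23.
det M (expand along row 1) = 0·6 − 5·19 + (-2)·(-9) = -77.
Characteristic polynomial: λ³ − 8λ² − 23λ + 77 = 0.
Substitute λ = y + (tr M)/3 = y + 2.666667 to remove the quadratic term: y³ + p·y + q = 0 with p = s − (tr M)²/3 = -44.333333 and q = −2(tr M)³/27 + (tr M)·s/3 − det M = -22.259259.
Three real roots ⇒ use the trigonometric (Viète) form: r = 2√(−p/3) = 7.688375, φ = arccos(3q/(p·r)) = arccos(0.195915) = 1.373606 rad.
y_k = r·cos(φ/3 − 2πk/3) for k = 0, 1, 2 gives y = 6.896447, -0.504993, -6.391453.
λ_k = y_k + 2.666667 gives λ = 9.5631, 2.1617, -3.7248 (check: the sum is 8.0000 = tr M).

Eigenvalues sorted in increasing order: [-3.7248, 2.1617, 9.5631].
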